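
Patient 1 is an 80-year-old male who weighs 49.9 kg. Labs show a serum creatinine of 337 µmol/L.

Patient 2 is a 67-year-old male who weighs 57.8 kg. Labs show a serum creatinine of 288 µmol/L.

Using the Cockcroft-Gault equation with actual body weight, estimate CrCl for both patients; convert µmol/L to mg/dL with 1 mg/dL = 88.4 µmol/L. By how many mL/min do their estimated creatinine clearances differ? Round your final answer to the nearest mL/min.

Patient 1: SCr = 337 / 88.4 = 3.812 mg/dL
Patient 1: CrCl = (140 − 80) × 49.9 / (72 × 3.812) = 2994.0 / 274.46 ≈ 10.9 mL/min
Patient 2: SCr = 288 / 88.4 = 3.258 mg/dL
Patient 2: CrCl = (140 − 67) × 57.8 / (72 × 3.258) = 4219.4 / 234.58 ≈ 18.0 mL/min
|10.9 − 18.0| = 7.1 mL/min

7 mL/min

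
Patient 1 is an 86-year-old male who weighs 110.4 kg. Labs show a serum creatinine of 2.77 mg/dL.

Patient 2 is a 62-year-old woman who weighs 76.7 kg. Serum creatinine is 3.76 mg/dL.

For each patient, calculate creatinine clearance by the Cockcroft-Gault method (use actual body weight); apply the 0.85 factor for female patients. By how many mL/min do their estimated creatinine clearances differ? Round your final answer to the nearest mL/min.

Patient 1: CrCl = (140 − 86) × 110.4 / (72 × 2.77) = 5961.6 / 199.44 ≈ 29.9 mL/min
Patient 2: CrCl = (140 − 62) × 76.7 / (72 × 3.76) × 0.85 = 5982.6 / 270.72 × 0.85 ≈ 18.8 mL/min
|29.9 − 18.8| = 11.1 mL/min

11 mL/min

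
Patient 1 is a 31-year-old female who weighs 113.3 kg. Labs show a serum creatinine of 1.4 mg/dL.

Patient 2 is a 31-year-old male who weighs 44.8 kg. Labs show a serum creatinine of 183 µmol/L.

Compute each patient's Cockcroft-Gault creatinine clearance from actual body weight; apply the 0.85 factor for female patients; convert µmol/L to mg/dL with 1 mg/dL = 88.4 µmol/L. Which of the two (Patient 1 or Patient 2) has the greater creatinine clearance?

Patient 1: CrCl = (140 − 31) × 113.3 / (72 × 1.4) × 0.85 = 12349.7 / 100.80 × 0.85 ≈ 104.1 mL/min
Patient 2: SCr = 183 / 88.4 = 2.07 mg/dL
Patient 2: CrCl = (140 − 31) × 44.8 / (72 × 2.07) = 4883.2 / 149.04 ≈ 32.8 mL/min
104.1 vs 32.8 mL/min → Patient 1 is higher.

Patient 1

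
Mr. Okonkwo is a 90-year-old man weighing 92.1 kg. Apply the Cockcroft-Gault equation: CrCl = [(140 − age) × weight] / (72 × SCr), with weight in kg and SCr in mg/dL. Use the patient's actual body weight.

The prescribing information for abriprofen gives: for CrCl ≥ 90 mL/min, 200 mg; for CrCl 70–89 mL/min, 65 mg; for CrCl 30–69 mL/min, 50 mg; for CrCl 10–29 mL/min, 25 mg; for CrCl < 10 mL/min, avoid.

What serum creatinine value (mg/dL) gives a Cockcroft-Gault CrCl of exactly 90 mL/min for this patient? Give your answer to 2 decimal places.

0.71 mg/dL

Standard dose requires CrCl ≥ 90 mL/min.
Set (140 − 90) × 92.1 / (72 × SCr) = 90
SCr = (140 − 90) × 92.1 / (72 × 90) = 0.711 mg/dL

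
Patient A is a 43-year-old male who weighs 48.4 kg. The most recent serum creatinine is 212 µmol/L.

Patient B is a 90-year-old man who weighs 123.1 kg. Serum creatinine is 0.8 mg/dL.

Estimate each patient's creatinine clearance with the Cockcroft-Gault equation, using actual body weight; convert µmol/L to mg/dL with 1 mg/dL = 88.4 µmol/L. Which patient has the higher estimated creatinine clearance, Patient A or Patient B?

Patient A: SCr = 212 / 88.4 = 2.398 mg/dL
Patient A: CrCl = (140 − 43) × 48.4 / (72 × 2.398) = 4694.8 / 172.66 ≈ 27.2 mL/min
Patient B: CrCl = (140 − 90) × 123.1 / (72 × 0.8) = 6155.0 / 57.60 ≈ 106.9 mL/min
27.2 vs 106.9 mL/min → Patient B is higher.

Patient B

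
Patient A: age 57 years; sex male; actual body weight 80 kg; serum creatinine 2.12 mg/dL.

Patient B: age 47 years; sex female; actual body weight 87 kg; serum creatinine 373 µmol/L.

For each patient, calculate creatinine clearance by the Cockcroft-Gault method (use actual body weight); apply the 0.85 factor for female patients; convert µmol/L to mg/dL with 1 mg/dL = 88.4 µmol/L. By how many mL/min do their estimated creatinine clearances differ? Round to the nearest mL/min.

21 mL/min

Patient A: CrCl = (140 − 57) × 80 / (72 × 2.12) = 6640.0 / 152.64 ≈ 43.5 mL/min
Patient B: SCr = 373 / 88.4 = 4.219 mg/dL
Patient B: CrCl = (140 − 47) × 87 / (72 × 4.219) × 0.85 = 8091.0 / 303.77 × 0.85 ≈ 22.6 mL/min
|43.5 − 22.6| = 20.9 mL/min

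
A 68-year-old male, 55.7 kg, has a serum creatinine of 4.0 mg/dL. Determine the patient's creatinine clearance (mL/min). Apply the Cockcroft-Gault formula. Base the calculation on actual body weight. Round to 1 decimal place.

CrCl = (140 − 68) × 55.7 / (72 × 4) = 4010.4 / 288.00 ≈ 13.9 mL/min

13.9 mL/min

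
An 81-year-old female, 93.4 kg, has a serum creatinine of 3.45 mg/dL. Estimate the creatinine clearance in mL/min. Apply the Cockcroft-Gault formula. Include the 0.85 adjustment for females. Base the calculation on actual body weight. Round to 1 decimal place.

CrCl = (140 − 81) × 93.4 / (72 × 3.45) × 0.85 = 5510.6 / 248.40 × 0.85 ≈ 18.9 mL/min

18.9 mL/min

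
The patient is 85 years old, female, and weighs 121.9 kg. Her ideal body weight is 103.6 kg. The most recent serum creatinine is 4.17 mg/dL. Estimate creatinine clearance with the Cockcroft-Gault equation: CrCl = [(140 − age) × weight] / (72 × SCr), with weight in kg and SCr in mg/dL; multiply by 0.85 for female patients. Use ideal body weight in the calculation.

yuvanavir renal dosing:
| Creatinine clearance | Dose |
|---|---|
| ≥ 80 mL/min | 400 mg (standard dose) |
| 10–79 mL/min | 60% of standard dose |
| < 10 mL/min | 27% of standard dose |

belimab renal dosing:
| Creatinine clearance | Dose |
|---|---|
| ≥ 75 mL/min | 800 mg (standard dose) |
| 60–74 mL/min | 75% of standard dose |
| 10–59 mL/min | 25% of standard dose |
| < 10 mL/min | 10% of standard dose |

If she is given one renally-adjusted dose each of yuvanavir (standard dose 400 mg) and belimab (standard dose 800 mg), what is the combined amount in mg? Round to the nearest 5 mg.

440 mg

CrCl = (140 − 85) × 103.6 / (72 × 4.17) × 0.85 = 5698.0 / 300.24 × 0.85 ≈ 16.1 mL/min
CrCl ≈ 16 mL/min.
yuvanavir: 10–79 mL/min → 60% of 400 mg = 240 mg.
belimab: 10–59 mL/min → 25% of 800 mg = 200 mg.
Total = 240 + 200 = 440 mg.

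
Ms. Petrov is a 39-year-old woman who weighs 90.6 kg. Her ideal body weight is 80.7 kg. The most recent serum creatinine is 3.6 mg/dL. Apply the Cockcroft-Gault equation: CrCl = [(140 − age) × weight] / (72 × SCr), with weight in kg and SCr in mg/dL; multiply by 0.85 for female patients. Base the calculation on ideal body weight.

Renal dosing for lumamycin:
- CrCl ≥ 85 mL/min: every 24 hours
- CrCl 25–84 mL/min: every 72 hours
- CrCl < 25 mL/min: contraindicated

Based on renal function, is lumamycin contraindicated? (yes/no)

CrCl = (140 − 39) × 80.7 / (72 × 3.6) × 0.85 = 8150.7 / 259.20 × 0.85 ≈ 26.7 mL/min
CrCl ≈ 27 mL/min, which is ≥ 25 mL/min.

no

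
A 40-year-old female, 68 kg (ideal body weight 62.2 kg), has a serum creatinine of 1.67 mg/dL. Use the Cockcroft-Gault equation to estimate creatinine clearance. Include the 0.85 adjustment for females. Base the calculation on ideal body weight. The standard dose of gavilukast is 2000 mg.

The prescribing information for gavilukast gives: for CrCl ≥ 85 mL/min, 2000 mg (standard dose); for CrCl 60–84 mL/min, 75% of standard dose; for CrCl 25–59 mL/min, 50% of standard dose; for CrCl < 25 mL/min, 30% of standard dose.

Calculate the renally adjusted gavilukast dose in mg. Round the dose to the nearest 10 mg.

CrCl = (140 − 40) × 62.2 / (72 × 1.67) × 0.85 = 6220.0 / 120.24 × 0.85 ≈ 44.0 mL/min
CrCl ≈ 44 mL/min → bracket 25–59 mL/min.
50% of 2000 mg = 1000 mg

1000 mg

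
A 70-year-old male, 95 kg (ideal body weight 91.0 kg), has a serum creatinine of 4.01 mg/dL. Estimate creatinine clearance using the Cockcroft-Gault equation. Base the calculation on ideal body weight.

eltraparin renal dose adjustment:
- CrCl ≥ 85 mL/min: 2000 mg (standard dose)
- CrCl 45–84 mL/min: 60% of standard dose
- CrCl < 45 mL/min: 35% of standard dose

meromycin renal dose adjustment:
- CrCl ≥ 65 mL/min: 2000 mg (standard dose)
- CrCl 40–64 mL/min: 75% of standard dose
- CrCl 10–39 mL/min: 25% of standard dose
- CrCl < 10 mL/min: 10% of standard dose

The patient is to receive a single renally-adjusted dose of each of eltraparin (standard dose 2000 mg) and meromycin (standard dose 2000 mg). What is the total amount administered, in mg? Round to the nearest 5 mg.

1200 mg

CrCl = (140 − 70) × 91 / (72 × 4.01) = 6370.0 / 288.72 ≈ 22.1 mL/min
CrCl ≈ 22 mL/min.
eltraparin: < 45 mL/min → 35% of 2000 mg = 700 mg.
meromycin: 10–39 mL/min → 25% of 2000 mg = 500 mg.
Total = 700 + 500 = 1200 mg.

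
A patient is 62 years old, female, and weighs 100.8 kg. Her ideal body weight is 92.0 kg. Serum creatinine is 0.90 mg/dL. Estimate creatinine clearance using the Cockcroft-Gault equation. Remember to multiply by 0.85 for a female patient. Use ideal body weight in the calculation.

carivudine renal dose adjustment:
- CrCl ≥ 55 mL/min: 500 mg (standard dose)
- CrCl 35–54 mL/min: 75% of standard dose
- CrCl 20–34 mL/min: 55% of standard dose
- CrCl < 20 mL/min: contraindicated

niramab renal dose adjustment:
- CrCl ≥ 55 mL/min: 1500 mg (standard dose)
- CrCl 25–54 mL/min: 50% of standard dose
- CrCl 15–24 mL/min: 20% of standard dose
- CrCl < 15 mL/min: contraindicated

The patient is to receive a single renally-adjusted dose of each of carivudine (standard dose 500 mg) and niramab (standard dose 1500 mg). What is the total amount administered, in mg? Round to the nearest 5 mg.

CrCl = (140 − 62) × 92 / (72 × 0.9) × 0.85 = 7176.0 / 64.80 × 0.85 ≈ 94.1 mL/min
CrCl ≈ 94 mL/min.
carivudine: ≥ 55 mL/min → 100% of 500 mg = 500 mg.
niramab: ≥ 55 mL/min → 100% of 1500 mg = 1500 mg.
Total = 500 + 1500 = 2000 mg.

2000 mg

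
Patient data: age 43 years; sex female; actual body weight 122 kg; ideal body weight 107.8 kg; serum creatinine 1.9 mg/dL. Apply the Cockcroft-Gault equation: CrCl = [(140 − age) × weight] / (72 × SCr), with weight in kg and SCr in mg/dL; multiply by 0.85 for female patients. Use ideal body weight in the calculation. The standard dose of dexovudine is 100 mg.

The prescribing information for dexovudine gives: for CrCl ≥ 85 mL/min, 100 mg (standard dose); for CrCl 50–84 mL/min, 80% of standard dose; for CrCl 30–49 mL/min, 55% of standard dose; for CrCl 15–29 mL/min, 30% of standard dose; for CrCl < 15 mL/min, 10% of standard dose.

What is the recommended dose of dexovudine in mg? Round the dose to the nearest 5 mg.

80 mg

CrCl = (140 − 43) × 107.8 / (72 × 1.9) × 0.85 = 10456.6 / 136.80 × 0.85 ≈ 65.0 mL/min
CrCl ≈ 65 mL/min → bracket 50–84 mL/min.
80% of 100 mg = 80 mg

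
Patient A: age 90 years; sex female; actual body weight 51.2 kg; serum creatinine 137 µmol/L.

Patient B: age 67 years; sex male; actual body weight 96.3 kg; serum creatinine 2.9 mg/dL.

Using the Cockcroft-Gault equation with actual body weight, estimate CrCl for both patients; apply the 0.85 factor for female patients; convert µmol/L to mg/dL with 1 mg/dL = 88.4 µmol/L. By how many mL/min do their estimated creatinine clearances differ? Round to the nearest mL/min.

14 mL/min

Patient A: SCr = 137 / 88.4 = 1.55 mg/dL
Patient A: CrCl = (140 − 90) × 51.2 / (72 × 1.55) × 0.85 = 2560.0 / 111.60 × 0.85 ≈ 19.5 mL/min
Patient B: CrCl = (140 − 67) × 96.3 / (72 × 2.9) = 7029.9 / 208.80 ≈ 33.7 mL/min
|19.5 − 33.7| = 14.2 mL/min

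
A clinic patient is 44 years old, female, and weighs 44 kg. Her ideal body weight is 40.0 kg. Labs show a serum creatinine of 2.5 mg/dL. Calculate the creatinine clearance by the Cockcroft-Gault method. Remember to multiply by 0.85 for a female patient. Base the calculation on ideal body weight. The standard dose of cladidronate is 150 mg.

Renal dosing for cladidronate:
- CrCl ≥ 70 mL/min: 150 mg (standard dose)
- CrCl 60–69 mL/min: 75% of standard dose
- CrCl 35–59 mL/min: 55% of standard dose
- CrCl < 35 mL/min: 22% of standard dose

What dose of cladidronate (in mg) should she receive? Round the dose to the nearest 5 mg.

35 mg

CrCl = (140 − 44) × 40 / (72 × 2.5) × 0.85 = 3840.0 / 180.00 × 0.85 ≈ 18.1 mL/min
CrCl ≈ 18 mL/min → bracket < 35 mL/min.
22% of 150 mg = 33 mg → 35 mg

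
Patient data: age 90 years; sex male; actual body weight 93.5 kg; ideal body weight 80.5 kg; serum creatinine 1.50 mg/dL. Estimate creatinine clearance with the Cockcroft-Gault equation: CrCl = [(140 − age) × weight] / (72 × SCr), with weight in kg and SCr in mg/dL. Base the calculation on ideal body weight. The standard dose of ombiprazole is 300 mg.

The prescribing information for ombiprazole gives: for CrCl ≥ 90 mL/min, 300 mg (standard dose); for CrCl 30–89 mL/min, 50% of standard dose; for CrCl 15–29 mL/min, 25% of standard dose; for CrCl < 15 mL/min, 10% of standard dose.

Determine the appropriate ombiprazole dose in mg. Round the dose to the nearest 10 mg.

CrCl = (140 − 90) × 80.5 / (72 × 1.5) = 4025.0 / 108.00 ≈ 37.3 mL/min
CrCl ≈ 37 mL/min → bracket 30–89 mL/min.
50% of 300 mg = 150 mg

150 mg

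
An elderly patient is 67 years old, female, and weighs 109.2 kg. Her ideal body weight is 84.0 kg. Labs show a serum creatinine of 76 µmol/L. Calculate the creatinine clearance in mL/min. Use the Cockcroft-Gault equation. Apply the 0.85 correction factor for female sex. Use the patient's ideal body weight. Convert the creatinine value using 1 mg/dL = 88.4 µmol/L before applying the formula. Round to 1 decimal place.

84.2 mL/min

SCr = 76 / 88.4 = 0.86 mg/dL
CrCl = (140 − 67) × 84 / (72 × 0.86) × 0.85 = 6132.0 / 61.92 × 0.85 ≈ 84.2 mL/min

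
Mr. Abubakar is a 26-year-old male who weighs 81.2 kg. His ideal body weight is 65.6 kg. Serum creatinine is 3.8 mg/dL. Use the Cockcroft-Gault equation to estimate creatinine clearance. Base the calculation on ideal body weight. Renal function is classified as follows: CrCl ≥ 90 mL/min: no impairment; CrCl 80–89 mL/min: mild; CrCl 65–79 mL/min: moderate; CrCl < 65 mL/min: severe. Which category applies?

CrCl = (140 − 26) × 65.6 / (72 × 3.8) = 7478.4 / 273.60 ≈ 27.3 mL/min
27 mL/min falls in the 'severe' range.

severe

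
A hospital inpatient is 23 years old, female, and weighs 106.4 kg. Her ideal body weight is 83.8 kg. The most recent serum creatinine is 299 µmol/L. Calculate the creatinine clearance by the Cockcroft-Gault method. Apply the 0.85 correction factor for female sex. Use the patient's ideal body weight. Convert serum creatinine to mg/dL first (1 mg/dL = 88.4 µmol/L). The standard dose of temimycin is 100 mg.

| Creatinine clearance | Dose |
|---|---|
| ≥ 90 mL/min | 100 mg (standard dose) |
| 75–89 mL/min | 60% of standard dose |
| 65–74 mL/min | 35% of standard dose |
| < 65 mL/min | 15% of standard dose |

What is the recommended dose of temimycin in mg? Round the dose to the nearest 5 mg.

SCr = 299 / 88.4 = 3.382 mg/dL
CrCl = (140 − 23) × 83.8 / (72 × 3.382) × 0.85 = 9804.6 / 243.50 × 0.85 ≈ 34.2 mL/min
CrCl ≈ 34 mL/min → bracket < 65 mL/min.
15% of 100 mg = 15 mg

15 mg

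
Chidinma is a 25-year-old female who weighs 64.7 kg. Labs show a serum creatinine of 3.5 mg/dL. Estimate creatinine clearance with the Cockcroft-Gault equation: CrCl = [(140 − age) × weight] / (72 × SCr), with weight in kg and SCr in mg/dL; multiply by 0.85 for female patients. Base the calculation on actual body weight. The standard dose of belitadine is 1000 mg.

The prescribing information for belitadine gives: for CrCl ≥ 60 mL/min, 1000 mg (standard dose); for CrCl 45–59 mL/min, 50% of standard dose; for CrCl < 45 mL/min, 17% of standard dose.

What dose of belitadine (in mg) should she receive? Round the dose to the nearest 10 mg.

170 mg

CrCl = (140 − 25) × 64.7 / (72 × 3.5) × 0.85 = 7440.5 / 252.00 × 0.85 ≈ 25.1 mL/min
CrCl ≈ 25 mL/min → bracket < 45 mL/min.
17% of 1000 mg = 170 mg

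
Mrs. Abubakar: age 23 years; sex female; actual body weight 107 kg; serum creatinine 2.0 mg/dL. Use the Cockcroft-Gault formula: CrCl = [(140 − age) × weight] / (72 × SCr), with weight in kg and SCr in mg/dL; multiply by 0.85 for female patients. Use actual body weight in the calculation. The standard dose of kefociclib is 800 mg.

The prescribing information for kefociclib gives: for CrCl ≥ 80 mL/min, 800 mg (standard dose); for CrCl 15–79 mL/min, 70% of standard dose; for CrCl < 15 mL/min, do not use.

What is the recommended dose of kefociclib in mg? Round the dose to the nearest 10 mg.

560 mg

CrCl = (140 − 23) × 107 / (72 × 2) × 0.85 = 12519.0 / 144.00 × 0.85 ≈ 73.9 mL/min
CrCl ≈ 74 mL/min → bracket 15–79 mL/min.
70% of 800 mg = 560 mg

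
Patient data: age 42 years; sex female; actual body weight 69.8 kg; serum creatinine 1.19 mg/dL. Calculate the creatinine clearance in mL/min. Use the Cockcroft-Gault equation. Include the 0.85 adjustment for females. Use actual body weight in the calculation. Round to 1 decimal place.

67.9 mL/min

CrCl = (140 − 42) × 69.8 / (72 × 1.19) × 0.85 = 6840.4 / 85.68 × 0.85 ≈ 67.9 mL/min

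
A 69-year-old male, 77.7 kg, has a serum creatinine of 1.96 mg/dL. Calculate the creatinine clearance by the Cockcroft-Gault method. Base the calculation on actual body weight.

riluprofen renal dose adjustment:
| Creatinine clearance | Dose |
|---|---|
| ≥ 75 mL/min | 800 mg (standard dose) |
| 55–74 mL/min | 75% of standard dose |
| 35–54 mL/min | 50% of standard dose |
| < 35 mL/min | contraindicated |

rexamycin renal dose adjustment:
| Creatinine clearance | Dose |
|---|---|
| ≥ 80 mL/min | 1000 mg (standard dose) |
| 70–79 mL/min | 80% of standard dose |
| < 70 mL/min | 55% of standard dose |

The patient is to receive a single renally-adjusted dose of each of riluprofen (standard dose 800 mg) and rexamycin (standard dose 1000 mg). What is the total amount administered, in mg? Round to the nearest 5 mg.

CrCl = (140 − 69) × 77.7 / (72 × 1.96) = 5516.7 / 141.12 ≈ 39.1 mL/min
CrCl ≈ 39 mL/min.
riluprofen: 35–54 mL/min → 50% of 800 mg = 400 mg.
rexamycin: < 70 mL/min → 55% of 1000 mg = 550 mg.
Total = 400 + 550 = 950 mg.

950 mg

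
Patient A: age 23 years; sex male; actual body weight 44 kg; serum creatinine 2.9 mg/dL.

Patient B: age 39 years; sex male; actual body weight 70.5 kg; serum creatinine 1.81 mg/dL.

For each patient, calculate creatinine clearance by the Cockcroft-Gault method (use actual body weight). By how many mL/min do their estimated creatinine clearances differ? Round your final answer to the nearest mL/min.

30 mL/min

Patient A: CrCl = (140 − 23) × 44 / (72 × 2.9) = 5148.0 / 208.80 ≈ 24.7 mL/min
Patient B: CrCl = (140 − 39) × 70.5 / (72 × 1.81) = 7120.5 / 130.32 ≈ 54.6 mL/min
|24.7 − 54.6| = 29.9 mL/min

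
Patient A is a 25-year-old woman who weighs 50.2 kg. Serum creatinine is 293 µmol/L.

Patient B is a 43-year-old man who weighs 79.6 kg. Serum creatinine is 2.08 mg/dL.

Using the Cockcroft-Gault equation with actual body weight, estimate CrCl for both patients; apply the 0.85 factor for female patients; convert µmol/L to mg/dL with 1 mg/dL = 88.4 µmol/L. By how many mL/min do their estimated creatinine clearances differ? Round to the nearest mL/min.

Patient A: SCr = 293 / 88.4 = 3.314 mg/dL
Patient A: CrCl = (140 − 25) × 50.2 / (72 × 3.314) × 0.85 = 5773.0 / 238.61 × 0.85 ≈ 20.6 mL/min
Patient B: CrCl = (140 − 43) × 79.6 / (72 × 2.08) = 7721.2 / 149.76 ≈ 51.6 mL/min
|20.6 − 51.6| = 31.0 mL/min

31 mL/min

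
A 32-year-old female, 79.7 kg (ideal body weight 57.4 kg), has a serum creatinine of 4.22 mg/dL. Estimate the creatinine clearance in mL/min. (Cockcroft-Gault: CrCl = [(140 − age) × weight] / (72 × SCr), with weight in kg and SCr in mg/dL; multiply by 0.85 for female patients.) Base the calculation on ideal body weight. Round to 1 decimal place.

17.3 mL/min

CrCl = (140 − 32) × 57.4 / (72 × 4.22) × 0.85 = 6199.2 / 303.84 × 0.85 ≈ 17.3 mL/min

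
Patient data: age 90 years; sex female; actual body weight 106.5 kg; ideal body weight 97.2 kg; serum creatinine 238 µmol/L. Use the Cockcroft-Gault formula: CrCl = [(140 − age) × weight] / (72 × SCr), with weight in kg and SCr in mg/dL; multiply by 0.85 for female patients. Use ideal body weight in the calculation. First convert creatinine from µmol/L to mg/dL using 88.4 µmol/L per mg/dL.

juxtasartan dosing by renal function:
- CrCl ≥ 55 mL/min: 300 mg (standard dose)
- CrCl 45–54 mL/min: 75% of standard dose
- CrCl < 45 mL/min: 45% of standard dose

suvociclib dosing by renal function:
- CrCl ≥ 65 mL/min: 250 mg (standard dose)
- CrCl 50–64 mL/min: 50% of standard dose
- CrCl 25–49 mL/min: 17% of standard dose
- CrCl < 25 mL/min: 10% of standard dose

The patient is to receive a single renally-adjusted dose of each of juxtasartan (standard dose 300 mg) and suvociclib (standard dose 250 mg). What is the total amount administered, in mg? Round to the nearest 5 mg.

160 mg

SCr = 238 / 88.4 = 2.692 mg/dL
CrCl = (140 − 90) × 97.2 / (72 × 2.692) × 0.85 = 4860.0 / 193.82 × 0.85 ≈ 21.3 mL/min
CrCl ≈ 21 mL/min.
juxtasartan: < 45 mL/min → 45% of 300 mg = 135 mg.
suvociclib: < 25 mL/min → 10% of 250 mg = 25 mg.
Total = 135 + 25 = 160 mg.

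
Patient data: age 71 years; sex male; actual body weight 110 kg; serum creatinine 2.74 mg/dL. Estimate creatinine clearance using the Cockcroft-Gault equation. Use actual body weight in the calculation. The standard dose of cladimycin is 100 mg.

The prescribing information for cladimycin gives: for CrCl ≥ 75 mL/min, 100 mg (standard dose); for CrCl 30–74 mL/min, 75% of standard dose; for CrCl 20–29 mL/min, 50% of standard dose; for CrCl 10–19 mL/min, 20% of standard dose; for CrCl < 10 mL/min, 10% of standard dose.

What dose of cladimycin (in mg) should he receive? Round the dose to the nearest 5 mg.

CrCl = (140 − 71) × 110 / (72 × 2.74) = 7590.0 / 197.28 ≈ 38.5 mL/min
CrCl ≈ 38 mL/min → bracket 30–74 mL/min.
75% of 100 mg = 75 mg

75 mg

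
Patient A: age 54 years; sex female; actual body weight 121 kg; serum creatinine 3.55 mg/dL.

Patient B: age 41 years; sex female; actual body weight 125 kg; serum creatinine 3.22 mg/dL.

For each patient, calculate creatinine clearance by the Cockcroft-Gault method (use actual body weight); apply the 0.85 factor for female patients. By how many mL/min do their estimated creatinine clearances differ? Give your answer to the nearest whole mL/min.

Patient A: CrCl = (140 − 54) × 121 / (72 × 3.55) × 0.85 = 10406.0 / 255.60 × 0.85 ≈ 34.6 mL/min
Patient B: CrCl = (140 − 41) × 125 / (72 × 3.22) × 0.85 = 12375.0 / 231.84 × 0.85 ≈ 45.4 mL/min
|34.6 − 45.4| = 10.8 mL/min

11 mL/min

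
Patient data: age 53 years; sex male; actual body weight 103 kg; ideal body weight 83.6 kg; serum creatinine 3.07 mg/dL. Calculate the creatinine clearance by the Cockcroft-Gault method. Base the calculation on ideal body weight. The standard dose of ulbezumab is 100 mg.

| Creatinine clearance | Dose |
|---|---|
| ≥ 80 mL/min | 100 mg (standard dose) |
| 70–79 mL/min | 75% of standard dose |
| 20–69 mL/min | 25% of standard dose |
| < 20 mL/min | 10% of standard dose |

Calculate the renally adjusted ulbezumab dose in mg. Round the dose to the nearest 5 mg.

CrCl = (140 − 53) × 83.6 / (72 × 3.07) = 7273.2 / 221.04 ≈ 32.9 mL/min
CrCl ≈ 33 mL/min → bracket 20–69 mL/min.
25% of 100 mg = 25 mg

25 mg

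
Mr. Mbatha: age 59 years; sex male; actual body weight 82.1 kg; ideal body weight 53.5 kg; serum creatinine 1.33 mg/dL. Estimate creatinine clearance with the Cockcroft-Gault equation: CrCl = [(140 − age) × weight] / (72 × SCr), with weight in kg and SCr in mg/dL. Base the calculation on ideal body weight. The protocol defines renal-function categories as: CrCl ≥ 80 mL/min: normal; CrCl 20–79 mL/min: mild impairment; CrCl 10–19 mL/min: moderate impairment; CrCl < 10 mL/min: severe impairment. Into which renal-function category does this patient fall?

CrCl = (140 − 59) × 53.5 / (72 × 1.33) = 4333.5 / 95.76 ≈ 45.3 mL/min
45 mL/min falls in the 'mild impairment' range.

mild impairment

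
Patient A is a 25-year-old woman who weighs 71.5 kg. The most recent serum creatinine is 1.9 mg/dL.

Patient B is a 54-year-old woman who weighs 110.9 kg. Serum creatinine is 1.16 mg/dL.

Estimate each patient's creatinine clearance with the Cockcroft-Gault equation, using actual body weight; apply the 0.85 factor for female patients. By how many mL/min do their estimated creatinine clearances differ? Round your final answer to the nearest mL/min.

46 mL/min

Patient A: CrCl = (140 − 25) × 71.5 / (72 × 1.9) × 0.85 = 8222.5 / 136.80 × 0.85 ≈ 51.1 mL/min
Patient B: CrCl = (140 − 54) × 110.9 / (72 × 1.16) × 0.85 = 9537.4 / 83.52 × 0.85 ≈ 97.1 mL/min
|51.1 − 97.1| = 46.0 mL/min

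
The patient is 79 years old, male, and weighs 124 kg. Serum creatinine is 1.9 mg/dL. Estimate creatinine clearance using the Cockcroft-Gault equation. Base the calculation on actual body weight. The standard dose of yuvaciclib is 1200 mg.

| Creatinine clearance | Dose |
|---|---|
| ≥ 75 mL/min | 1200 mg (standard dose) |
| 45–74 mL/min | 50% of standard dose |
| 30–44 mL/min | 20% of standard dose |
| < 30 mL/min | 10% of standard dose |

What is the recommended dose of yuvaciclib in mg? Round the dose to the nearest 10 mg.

CrCl = (140 − 79) × 124 / (72 × 1.9) = 7564.0 / 136.80 ≈ 55.3 mL/min
CrCl ≈ 55 mL/min → bracket 45–74 mL/min.
50% of 1200 mg = 600 mg

600 mg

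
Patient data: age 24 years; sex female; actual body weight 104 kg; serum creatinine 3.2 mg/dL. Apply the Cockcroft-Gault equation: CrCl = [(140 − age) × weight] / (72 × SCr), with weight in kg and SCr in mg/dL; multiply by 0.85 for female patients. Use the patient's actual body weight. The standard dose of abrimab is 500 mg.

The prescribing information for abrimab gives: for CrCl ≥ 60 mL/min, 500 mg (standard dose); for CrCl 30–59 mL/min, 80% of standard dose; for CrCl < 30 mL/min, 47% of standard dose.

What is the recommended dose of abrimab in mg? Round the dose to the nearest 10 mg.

400 mg

CrCl = (140 − 24) × 104 / (72 × 3.2) × 0.85 = 12064.0 / 230.40 × 0.85 ≈ 44.5 mL/min
CrCl ≈ 45 mL/min → bracket 30–59 mL/min.
80% of 500 mg = 400 mg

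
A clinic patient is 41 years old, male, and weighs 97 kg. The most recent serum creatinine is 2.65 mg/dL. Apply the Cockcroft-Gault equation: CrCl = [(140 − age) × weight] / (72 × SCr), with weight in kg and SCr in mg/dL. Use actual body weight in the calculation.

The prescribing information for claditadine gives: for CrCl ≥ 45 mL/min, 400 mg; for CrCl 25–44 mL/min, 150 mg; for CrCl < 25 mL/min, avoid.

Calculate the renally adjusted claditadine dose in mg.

CrCl = (140 − 41) × 97 / (72 × 2.65) = 9603.0 / 190.80 ≈ 50.3 mL/min
CrCl ≈ 50 mL/min → bracket ≥ 45 mL/min.
Dose for this bracket: 400 mg.

400 mg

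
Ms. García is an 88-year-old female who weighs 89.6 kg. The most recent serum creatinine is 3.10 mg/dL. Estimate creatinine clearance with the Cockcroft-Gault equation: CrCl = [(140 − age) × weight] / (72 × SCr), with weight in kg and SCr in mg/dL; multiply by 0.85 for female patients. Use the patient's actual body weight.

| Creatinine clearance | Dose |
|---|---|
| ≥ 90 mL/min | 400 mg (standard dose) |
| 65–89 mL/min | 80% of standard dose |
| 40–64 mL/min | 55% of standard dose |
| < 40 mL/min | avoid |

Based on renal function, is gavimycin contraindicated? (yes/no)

CrCl = (140 − 88) × 89.6 / (72 × 3.1) × 0.85 = 4659.2 / 223.20 × 0.85 ≈ 17.7 mL/min
CrCl ≈ 18 mL/min, which is < 40 mL/min.

yes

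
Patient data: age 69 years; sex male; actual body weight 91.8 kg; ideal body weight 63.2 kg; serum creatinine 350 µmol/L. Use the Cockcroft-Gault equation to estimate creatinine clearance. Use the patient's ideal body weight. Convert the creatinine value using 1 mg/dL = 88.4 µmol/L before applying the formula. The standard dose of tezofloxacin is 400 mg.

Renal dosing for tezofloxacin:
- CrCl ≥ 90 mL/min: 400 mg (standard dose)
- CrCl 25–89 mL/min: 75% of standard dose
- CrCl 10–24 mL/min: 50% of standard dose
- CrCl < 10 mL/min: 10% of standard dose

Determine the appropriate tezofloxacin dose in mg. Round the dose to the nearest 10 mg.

SCr = 350 / 88.4 = 3.959 mg/dL
CrCl = (140 − 69) × 63.2 / (72 × 3.959) = 4487.2 / 285.05 ≈ 15.7 mL/min
CrCl ≈ 16 mL/min → bracket 10–24 mL/min.
50% of 400 mg = 200 mg

200 mg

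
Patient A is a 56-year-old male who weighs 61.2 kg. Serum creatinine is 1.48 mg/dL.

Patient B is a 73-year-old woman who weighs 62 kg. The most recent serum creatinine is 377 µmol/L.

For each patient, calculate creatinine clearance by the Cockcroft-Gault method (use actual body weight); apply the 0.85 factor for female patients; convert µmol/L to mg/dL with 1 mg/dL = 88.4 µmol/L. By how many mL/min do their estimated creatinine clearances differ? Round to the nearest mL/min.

Patient A: CrCl = (140 − 56) × 61.2 / (72 × 1.48) = 5140.8 / 106.56 ≈ 48.2 mL/min
Patient B: SCr = 377 / 88.4 = 4.265 mg/dL
Patient B: CrCl = (140 − 73) × 62 / (72 × 4.265) × 0.85 = 4154.0 / 307.08 × 0.85 ≈ 11.5 mL/min
|48.2 − 11.5| = 36.7 mL/min

37 mL/min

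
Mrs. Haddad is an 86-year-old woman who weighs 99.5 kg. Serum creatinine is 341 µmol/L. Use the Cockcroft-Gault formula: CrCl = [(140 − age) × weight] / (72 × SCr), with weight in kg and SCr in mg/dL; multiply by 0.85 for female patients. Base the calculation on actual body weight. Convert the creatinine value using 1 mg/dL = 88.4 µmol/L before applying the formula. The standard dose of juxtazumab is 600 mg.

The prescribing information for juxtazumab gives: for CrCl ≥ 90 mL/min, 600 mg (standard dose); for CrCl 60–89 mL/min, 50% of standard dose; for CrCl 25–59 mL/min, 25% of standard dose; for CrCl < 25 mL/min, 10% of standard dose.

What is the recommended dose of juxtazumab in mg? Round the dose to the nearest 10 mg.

60 mg

SCr = 341 / 88.4 = 3.857 mg/dL
CrCl = (140 − 86) × 99.5 / (72 × 3.857) × 0.85 = 5373.0 / 277.70 × 0.85 ≈ 16.4 mL/min
CrCl ≈ 16 mL/min → bracket < 25 mL/min.
10% of 600 mg = 60 mg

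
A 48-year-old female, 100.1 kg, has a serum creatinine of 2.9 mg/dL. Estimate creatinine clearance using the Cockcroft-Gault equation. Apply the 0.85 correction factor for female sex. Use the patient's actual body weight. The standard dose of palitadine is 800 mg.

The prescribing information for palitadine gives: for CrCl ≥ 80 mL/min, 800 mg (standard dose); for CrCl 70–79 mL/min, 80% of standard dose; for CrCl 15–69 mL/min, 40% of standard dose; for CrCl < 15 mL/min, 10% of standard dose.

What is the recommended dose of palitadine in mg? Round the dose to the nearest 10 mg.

CrCl = (140 − 48) × 100.1 / (72 × 2.9) × 0.85 = 9209.2 / 208.80 × 0.85 ≈ 37.5 mL/min
CrCl ≈ 37 mL/min → bracket 15–69 mL/min.
40% of 800 mg = 320 mg

320 mg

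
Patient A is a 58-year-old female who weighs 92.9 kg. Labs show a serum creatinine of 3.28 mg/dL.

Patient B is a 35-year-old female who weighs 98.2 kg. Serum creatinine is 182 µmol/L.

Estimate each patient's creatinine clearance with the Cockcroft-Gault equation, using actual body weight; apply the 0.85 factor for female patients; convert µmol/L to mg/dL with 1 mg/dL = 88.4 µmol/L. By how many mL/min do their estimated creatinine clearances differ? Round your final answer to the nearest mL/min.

32 mL/min

Patient A: CrCl = (140 − 58) × 92.9 / (72 × 3.28) × 0.85 = 7617.8 / 236.16 × 0.85 ≈ 27.4 mL/min
Patient B: SCr = 182 / 88.4 = 2.059 mg/dL
Patient B: CrCl = (140 − 35) × 98.2 / (72 × 2.059) × 0.85 = 10311.0 / 148.25 × 0.85 ≈ 59.1 mL/min
|27.4 − 59.1| = 31.7 mL/min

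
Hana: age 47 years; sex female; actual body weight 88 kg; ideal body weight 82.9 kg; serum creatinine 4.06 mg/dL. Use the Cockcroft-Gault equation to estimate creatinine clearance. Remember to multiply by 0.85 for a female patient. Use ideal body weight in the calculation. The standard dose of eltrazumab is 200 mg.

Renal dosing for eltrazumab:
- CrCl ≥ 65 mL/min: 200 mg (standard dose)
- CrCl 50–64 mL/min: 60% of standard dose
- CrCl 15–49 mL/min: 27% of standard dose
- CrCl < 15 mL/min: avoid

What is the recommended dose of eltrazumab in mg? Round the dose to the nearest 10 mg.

50 mg

CrCl = (140 − 47) × 82.9 / (72 × 4.06) × 0.85 = 7709.7 / 292.32 × 0.85 ≈ 22.4 mL/min
CrCl ≈ 22 mL/min → bracket 15–49 mL/min.
27% of 200 mg = 54 mg → 50 mg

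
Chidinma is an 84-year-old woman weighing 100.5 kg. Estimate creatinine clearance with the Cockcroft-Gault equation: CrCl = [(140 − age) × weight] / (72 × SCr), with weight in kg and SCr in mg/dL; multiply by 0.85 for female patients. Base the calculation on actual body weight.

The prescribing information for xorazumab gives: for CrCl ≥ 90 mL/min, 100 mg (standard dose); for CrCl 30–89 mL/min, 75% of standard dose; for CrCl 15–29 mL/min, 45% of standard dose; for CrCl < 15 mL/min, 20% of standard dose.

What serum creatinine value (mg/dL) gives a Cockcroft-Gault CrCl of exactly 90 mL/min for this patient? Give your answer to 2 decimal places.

Standard dose requires CrCl ≥ 90 mL/min.
Set (140 − 84) × 100.5 × 0.85 / (72 × SCr) = 90
SCr = (140 − 84) × 100.5 × 0.85 / (72 × 90) = 0.738 mg/dL

0.74 mg/dL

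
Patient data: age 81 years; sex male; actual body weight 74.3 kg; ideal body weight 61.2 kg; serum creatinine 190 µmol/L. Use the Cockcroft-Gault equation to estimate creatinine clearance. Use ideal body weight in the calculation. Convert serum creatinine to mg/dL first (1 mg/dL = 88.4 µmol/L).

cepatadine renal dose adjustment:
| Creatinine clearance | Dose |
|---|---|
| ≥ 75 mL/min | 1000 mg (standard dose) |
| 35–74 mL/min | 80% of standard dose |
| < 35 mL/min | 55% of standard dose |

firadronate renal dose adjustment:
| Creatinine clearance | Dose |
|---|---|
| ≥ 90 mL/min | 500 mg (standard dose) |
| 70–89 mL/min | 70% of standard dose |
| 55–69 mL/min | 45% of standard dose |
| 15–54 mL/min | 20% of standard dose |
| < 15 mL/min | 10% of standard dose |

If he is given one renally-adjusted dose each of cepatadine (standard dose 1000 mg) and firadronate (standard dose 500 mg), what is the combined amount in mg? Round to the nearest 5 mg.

650 mg

SCr = 190 / 88.4 = 2.149 mg/dL
CrCl = (140 − 81) × 61.2 / (72 × 2.149) = 3610.8 / 154.73 ≈ 23.3 mL/min
CrCl ≈ 23 mL/min.
cepatadine: < 35 mL/min → 55% of 1000 mg = 550 mg.
firadronate: 15–54 mL/min → 20% of 500 mg = 100 mg.
Total = 550 + 100 = 650 mg.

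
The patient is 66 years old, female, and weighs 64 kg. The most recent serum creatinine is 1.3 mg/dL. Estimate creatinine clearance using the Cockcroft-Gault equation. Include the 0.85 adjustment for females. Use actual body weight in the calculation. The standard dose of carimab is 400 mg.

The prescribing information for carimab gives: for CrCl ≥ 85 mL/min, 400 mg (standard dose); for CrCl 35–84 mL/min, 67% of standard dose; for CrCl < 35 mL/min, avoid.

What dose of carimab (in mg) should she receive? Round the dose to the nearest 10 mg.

CrCl = (140 − 66) × 64 / (72 × 1.3) × 0.85 = 4736.0 / 93.60 × 0.85 ≈ 43.0 mL/min
CrCl ≈ 43 mL/min → bracket 35–84 mL/min.
67% of 400 mg = 268 mg → 270 mg

270 mg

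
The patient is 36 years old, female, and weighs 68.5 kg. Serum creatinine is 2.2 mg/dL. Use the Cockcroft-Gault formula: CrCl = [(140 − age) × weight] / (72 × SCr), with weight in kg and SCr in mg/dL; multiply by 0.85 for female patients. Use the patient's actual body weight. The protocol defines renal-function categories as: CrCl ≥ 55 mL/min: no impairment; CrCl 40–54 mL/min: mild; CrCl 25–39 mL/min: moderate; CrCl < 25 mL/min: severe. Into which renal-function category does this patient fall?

moderate

CrCl = (140 − 36) × 68.5 / (72 × 2.2) × 0.85 = 7124.0 / 158.40 × 0.85 ≈ 38.2 mL/min
38 mL/min falls in the 'moderate' range.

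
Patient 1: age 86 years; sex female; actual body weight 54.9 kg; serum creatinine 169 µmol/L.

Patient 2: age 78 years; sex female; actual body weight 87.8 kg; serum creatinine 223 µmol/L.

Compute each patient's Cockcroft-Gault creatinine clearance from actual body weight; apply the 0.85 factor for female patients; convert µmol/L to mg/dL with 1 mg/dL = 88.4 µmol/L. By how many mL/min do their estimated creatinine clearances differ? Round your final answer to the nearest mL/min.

7 mL/min

Patient 1: SCr = 169 / 88.4 = 1.912 mg/dL
Patient 1: CrCl = (140 − 86) × 54.9 / (72 × 1.912) × 0.85 = 2964.6 / 137.66 × 0.85 ≈ 18.3 mL/min
Patient 2: SCr = 223 / 88.4 = 2.523 mg/dL
Patient 2: CrCl = (140 − 78) × 87.8 / (72 × 2.523) × 0.85 = 5443.6 / 181.66 × 0.85 ≈ 25.5 mL/min
|18.3 − 25.5| = 7.2 mL/min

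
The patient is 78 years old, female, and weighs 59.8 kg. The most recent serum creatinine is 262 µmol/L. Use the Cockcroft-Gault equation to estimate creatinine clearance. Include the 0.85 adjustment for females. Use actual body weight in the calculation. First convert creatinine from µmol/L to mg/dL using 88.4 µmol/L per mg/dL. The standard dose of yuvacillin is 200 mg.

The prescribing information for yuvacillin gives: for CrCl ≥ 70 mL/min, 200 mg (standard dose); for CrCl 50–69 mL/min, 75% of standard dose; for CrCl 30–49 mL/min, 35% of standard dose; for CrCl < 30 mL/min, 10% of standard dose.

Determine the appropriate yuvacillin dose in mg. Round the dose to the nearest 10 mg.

20 mg

SCr = 262 / 88.4 = 2.964 mg/dL
CrCl = (140 − 78) × 59.8 / (72 × 2.964) × 0.85 = 3707.6 / 213.41 × 0.85 ≈ 14.8 mL/min
CrCl ≈ 15 mL/min → bracket < 30 mL/min.
10% of 200 mg = 20 mg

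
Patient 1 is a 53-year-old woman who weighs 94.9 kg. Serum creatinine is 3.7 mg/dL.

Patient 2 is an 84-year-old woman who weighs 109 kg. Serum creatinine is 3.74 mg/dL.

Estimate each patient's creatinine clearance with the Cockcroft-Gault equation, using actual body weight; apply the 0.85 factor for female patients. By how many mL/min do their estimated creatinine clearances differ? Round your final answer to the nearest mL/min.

7 mL/min

Patient 1: CrCl = (140 − 53) × 94.9 / (72 × 3.7) × 0.85 = 8256.3 / 266.40 × 0.85 ≈ 26.3 mL/min
Patient 2: CrCl = (140 − 84) × 109 / (72 × 3.74) × 0.85 = 6104.0 / 269.28 × 0.85 ≈ 19.3 mL/min
|26.3 − 19.3| = 7.0 mL/min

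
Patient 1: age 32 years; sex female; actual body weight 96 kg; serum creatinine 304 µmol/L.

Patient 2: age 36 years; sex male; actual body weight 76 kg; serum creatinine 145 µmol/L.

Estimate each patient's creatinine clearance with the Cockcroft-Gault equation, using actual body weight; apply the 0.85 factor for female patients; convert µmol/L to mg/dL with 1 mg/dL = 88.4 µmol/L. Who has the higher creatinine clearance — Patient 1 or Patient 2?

Patient 1: SCr = 304 / 88.4 = 3.439 mg/dL
Patient 1: CrCl = (140 − 32) × 96 / (72 × 3.439) × 0.85 = 10368.0 / 247.61 × 0.85 ≈ 35.6 mL/min
Patient 2: SCr = 145 / 88.4 = 1.64 mg/dL
Patient 2: CrCl = (140 − 36) × 76 / (72 × 1.64) = 7904.0 / 118.08 ≈ 66.9 mL/min
35.6 vs 66.9 mL/min → Patient 2 is higher.

Patient 2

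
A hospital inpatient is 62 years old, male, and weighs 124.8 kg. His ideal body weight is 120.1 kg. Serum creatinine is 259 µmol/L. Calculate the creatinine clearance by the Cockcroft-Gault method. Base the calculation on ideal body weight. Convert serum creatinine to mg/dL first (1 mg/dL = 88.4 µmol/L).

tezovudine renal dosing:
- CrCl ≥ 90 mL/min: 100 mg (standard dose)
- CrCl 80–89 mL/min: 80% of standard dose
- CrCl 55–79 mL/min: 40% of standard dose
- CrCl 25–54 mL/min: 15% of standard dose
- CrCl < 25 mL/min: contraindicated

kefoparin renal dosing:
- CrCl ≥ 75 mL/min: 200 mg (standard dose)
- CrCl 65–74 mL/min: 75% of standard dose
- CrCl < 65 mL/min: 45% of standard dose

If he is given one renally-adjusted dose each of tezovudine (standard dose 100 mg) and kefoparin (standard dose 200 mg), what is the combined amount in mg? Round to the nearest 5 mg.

105 mg

SCr = 259 / 88.4 = 2.93 mg/dL
CrCl = (140 − 62) × 120.1 / (72 × 2.93) = 9367.8 / 210.96 ≈ 44.4 mL/min
CrCl ≈ 44 mL/min.
tezovudine: 25–54 mL/min → 15% of 100 mg = 15 mg.
kefoparin: < 65 mL/min → 45% of 200 mg = 90 mg.
Total = 15 + 90 = 105 mg.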